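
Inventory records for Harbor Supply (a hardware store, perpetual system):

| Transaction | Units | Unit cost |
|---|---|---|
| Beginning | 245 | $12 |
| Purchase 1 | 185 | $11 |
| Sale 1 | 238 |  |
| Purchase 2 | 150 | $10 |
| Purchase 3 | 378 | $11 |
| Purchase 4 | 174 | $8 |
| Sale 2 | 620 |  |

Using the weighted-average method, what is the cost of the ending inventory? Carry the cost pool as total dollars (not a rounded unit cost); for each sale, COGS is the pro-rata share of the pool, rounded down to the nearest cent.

After Beginning: 245 on hand, pool $2,940.00 (≈ $12.0000 each)
After Purchase 1: 430 on hand, pool $4,975.00 (≈ $11.5698 each)
Sale 1, sell 238: 238/430 × $4,975.00 → $2,753.60
After Purchase 2: 342 on hand, pool $3,721.40 (≈ $10.8813 each)
After Purchase 3: 720 on hand, pool $7,879.40 (≈ $10.9436 each)
After Purchase 4: 894 on hand, pool $9,271.40 (≈ $10.3707 each)
Sale 2, sell 620: 620/894 × $9,271.40 → $6,429.82
Total COGS = $2,753.60 + $6,429.82 = $9,183.42
Ending inventory (cost pool remaining) = $2,841.58
Check: goods available $12,025.00 = COGS $9,183.42 + ending $2,841.58

Ending inventory = $2,841.58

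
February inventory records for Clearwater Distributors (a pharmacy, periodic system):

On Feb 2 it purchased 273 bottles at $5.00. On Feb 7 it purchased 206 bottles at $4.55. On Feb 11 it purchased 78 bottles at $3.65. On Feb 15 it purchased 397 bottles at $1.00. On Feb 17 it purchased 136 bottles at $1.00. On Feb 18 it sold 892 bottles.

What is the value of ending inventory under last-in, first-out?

Feb 18, 892 sold [LIFO — newest first]: 136 @ $1.00 + 397 @ $1.00 + 78 @ $3.65 + 206 @ $4.55 + 75 @ $5.00 = $2,130.00
Ending inventory: 198 @ $5.00 = $990.00

Ending inventory = $990.00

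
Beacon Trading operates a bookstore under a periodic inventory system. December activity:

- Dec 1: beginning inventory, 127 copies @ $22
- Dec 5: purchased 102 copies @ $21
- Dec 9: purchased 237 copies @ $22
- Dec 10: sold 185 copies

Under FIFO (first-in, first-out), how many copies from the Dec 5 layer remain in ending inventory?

44

Dec 10, 185 sold [FIFO — oldest first]: 127 @ $22 + 58 @ $21 = $4,012
Ending inventory: 44 @ $21 + 237 @ $22 = $6,138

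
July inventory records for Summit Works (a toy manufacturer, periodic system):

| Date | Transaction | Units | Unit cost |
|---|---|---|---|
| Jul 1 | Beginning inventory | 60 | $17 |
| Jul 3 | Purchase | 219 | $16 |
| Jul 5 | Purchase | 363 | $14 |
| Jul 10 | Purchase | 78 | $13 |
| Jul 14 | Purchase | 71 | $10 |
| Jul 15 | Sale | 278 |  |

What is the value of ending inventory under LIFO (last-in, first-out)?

Ending inventory = $7,800

Jul 15, 278 sold [LIFO — newest first]: 71 @ $10 + 78 @ $13 + 129 @ $14 = $3,530
Ending inventory: 60 @ $17 + 219 @ $16 + 234 @ $14 = $7,800
Check: goods available $11,330 = COGS $3,530 + ending $7,800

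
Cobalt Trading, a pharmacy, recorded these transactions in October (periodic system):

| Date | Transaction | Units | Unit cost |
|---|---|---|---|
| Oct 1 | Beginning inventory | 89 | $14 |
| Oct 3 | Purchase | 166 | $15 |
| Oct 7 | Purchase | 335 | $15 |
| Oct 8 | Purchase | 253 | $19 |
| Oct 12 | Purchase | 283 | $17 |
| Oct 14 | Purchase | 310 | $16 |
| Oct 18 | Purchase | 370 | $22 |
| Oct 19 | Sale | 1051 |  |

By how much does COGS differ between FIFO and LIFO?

$2,479

FIFO COGS: 89 @ $14 + 166 @ $15 + 335 @ $15 + 253 @ $19 + 208 @ $17 = $17,104
LIFO COGS: 370 @ $22 + 310 @ $16 + 283 @ $17 + 88 @ $19 = $19,583
Difference = |$17,104 − $19,583| = $2,479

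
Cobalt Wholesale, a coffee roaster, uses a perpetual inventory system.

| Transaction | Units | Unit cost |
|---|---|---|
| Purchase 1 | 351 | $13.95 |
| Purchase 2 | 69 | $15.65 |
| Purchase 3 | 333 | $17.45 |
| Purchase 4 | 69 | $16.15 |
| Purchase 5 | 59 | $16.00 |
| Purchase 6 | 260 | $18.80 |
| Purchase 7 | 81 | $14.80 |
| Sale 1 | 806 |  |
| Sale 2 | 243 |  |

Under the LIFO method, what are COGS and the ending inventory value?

Sale 1 (806) [LIFO — newest first]: 81 @ $14.80 + 260 @ $18.80 + 59 @ $16.00 + 69 @ $16.15 + 333 @ $17.45 + 4 @ $15.65 = $14,018.60
Sale 2 (243) [LIFO — newest first]: 65 @ $15.65 + 178 @ $13.95 = $3,500.35
Total COGS = $14,018.60 + $3,500.35 = $17,518.95
Ending inventory: 173 @ $13.95 = $2,413.35
Check: goods available $19,932.30 = COGS $17,518.95 + ending $2,413.35

COGS = $17,518.95; ending inventory = $2,413.35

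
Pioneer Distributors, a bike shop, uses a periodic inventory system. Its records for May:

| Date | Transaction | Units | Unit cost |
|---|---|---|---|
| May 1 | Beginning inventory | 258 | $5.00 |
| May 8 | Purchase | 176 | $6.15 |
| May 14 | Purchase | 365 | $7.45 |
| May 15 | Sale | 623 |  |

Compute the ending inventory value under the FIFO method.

Ending inventory = $1,311.20

May 15, 623 sold [FIFO — oldest first]: 258 @ $5.00 + 176 @ $6.15 + 189 @ $7.45 = $3,780.45
Ending inventory: 176 @ $7.45 = $1,311.20
Check: goods available $5,091.65 = COGS $3,780.45 + ending $1,311.20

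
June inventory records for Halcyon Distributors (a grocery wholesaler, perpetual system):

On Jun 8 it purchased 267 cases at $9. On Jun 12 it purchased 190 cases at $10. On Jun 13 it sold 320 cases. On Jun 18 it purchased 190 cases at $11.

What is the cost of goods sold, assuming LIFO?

COGS = $3,070

Jun 13, 320 sold [LIFO — newest first]: 190 @ $10 + 130 @ $9 = $3,070
Ending inventory: 137 @ $9 + 190 @ $11 = $3,323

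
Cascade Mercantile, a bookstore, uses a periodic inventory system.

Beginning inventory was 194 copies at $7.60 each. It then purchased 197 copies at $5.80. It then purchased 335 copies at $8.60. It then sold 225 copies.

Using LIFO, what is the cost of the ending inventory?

Ending inventory = $3,563.00

Sale 1 (225) [LIFO — newest first]: 225 @ $8.60 = $1,935.00
Ending inventory: 194 @ $7.60 + 197 @ $5.80 + 110 @ $8.60 = $3,563.00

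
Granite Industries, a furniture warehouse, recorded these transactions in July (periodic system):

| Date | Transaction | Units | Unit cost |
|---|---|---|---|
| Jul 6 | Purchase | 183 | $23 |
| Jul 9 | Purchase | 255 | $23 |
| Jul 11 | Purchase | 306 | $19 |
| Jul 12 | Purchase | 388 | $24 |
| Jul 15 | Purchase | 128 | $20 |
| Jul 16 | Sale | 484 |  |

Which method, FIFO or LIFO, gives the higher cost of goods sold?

FIFO COGS: 183 @ $23 + 255 @ $23 + 46 @ $19 = $10,948
LIFO COGS: 128 @ $20 + 356 @ $24 = $11,104

LIFO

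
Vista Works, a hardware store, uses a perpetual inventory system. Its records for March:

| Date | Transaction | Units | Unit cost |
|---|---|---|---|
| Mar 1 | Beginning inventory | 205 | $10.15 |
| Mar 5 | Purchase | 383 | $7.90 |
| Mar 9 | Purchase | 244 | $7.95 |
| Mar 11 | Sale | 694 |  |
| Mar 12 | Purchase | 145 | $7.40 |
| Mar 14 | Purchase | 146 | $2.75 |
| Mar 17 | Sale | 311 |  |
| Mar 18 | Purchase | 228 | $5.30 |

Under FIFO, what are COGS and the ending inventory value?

COGS = $8,196.25; ending inventory = $1,532.90

Mar 11, 694 sold [FIFO — oldest first]: 205 @ $10.15 + 383 @ $7.90 + 106 @ $7.95 = $5,949.15
Mar 17, 311 sold [FIFO — oldest first]: 138 @ $7.95 + 145 @ $7.40 + 28 @ $2.75 = $2,247.10
Total COGS = $5,949.15 + $2,247.10 = $8,196.25
Ending inventory: 118 @ $2.75 + 228 @ $5.30 = $1,532.90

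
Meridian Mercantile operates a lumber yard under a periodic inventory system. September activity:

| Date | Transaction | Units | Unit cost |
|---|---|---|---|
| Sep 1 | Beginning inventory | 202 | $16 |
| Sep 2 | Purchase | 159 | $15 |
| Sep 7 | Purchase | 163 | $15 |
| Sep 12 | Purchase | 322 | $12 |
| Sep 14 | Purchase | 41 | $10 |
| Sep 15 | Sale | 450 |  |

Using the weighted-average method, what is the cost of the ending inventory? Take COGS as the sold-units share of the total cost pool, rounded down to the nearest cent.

Ending inventory = $6,077.61

Sep 15, sell 450: 450/887 × $12,336.00 → $6,258.39
Ending inventory (cost pool remaining) = $6,077.61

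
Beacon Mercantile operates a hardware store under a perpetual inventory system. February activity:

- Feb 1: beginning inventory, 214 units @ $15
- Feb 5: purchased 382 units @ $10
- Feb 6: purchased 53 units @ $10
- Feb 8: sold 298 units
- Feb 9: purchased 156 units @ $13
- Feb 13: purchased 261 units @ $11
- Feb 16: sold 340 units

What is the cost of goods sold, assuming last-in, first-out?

COGS = $6,878

Feb 8, 298 sold [LIFO — newest first]: 53 @ $10 + 245 @ $10 = $2,980
Feb 16, 340 sold [LIFO — newest first]: 261 @ $11 + 79 @ $13 = $3,898
Total COGS = $2,980 + $3,898 = $6,878
Ending inventory: 214 @ $15 + 137 @ $10 + 77 @ $13 = $5,581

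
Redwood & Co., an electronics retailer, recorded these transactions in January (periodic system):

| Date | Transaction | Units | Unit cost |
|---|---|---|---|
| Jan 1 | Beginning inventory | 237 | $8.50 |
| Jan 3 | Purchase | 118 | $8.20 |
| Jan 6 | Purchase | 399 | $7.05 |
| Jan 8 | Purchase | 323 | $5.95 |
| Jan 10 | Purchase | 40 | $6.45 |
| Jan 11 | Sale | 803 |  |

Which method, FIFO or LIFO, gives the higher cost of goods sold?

FIFO COGS: 237 @ $8.50 + 118 @ $8.20 + 399 @ $7.05 + 49 @ $5.95 = $6,086.60
LIFO COGS: 40 @ $6.45 + 323 @ $5.95 + 399 @ $7.05 + 41 @ $8.20 = $5,329.00

FIFO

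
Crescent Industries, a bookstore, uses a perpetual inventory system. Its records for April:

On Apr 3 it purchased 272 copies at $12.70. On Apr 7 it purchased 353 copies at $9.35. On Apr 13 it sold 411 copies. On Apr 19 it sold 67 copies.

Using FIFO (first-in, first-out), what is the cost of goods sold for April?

COGS = $5,380.50

Apr 13, 411 sold [FIFO — oldest first]: 272 @ $12.70 + 139 @ $9.35 = $4,754.05
Apr 19, 67 sold [FIFO — oldest first]: 67 @ $9.35 = $626.45
Total COGS = $4,754.05 + $626.45 = $5,380.50
Ending inventory: 147 @ $9.35 = $1,374.45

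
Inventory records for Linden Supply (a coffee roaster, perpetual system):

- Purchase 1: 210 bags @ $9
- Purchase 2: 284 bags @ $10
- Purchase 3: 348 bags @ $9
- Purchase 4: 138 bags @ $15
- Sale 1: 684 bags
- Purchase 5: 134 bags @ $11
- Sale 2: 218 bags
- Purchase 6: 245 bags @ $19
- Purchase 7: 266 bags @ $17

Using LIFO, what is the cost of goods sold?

COGS = $9,496

Sale 1 (684) [LIFO — newest first]: 138 @ $15 + 348 @ $9 + 198 @ $10 = $7,182
Sale 2 (218) [LIFO — newest first]: 134 @ $11 + 84 @ $10 = $2,314
Total COGS = $7,182 + $2,314 = $9,496
Ending inventory: 210 @ $9 + 2 @ $10 + 245 @ $19 + 266 @ $17 = $11,087
Check: goods available $20,583 = COGS $9,496 + ending $11,087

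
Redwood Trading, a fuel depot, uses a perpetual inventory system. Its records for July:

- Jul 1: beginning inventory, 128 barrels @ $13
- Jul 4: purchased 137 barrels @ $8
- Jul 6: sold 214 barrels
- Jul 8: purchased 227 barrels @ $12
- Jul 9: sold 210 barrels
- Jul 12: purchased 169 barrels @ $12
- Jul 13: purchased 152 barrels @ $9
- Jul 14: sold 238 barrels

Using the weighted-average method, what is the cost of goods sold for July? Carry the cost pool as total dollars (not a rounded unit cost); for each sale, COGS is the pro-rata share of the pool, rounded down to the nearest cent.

After Jul 1: 128 on hand, pool $1,664.00 (≈ $13.0000 each)
After Jul 4: 265 on hand, pool $2,760.00 (≈ $10.4151 each)
Jul 6, sell 214: 214/265 × $2,760.00 → $2,228.83
After Jul 8: 278 on hand, pool $3,255.17 (≈ $11.7092 each)
Jul 9, sell 210: 210/278 × $3,255.17 → $2,458.94
After Jul 12: 237 on hand, pool $2,824.23 (≈ $11.9166 each)
After Jul 13: 389 on hand, pool $4,192.23 (≈ $10.7769 each)
Jul 14, sell 238: 238/389 × $4,192.23 → $2,564.91
Total COGS = $2,228.83 + $2,458.94 + $2,564.91 = $7,252.68
Ending inventory (cost pool remaining) = $1,627.32

COGS = $7,252.68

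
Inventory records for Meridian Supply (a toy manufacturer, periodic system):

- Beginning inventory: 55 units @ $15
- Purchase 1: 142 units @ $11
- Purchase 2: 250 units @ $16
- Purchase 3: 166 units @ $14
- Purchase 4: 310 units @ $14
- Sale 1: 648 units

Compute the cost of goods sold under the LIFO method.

Sale 1 (648) [LIFO — newest first]: 310 @ $14 + 166 @ $14 + 172 @ $16 = $9,416
Ending inventory: 55 @ $15 + 142 @ $11 + 78 @ $16 = $3,635

COGS = $9,416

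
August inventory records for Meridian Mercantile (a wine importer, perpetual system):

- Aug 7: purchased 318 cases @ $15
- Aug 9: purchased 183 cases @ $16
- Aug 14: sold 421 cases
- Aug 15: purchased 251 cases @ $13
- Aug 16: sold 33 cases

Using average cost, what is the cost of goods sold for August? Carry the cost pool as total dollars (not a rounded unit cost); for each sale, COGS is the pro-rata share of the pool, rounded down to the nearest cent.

COGS = $6,916.63

After Aug 7: 318 on hand, pool $4,770.00 (≈ $15.0000 each)
After Aug 9: 501 on hand, pool $7,698.00 (≈ $15.3653 each)
Aug 14, sell 421: 421/501 × $7,698.00 → $6,468.77
After Aug 15: 331 on hand, pool $4,492.23 (≈ $13.5717 each)
Aug 16, sell 33: 33/331 × $4,492.23 → $447.86
Total COGS = $6,468.77 + $447.86 = $6,916.63
Ending inventory (cost pool remaining) = $4,044.37
Check: goods available $10,961.00 = COGS $6,916.63 + ending $4,044.37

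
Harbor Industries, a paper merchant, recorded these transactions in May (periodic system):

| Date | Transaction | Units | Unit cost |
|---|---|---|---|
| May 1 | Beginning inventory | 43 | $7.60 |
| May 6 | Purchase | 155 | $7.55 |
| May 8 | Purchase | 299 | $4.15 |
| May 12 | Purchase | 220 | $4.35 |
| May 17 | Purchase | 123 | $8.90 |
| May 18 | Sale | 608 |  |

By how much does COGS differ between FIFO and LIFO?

FIFO COGS: 43 @ $7.60 + 155 @ $7.55 + 299 @ $4.15 + 111 @ $4.35 = $3,220.75
LIFO COGS: 123 @ $8.90 + 220 @ $4.35 + 265 @ $4.15 = $3,151.45
Difference = |$3,220.75 − $3,151.45| = $69.30

$69.30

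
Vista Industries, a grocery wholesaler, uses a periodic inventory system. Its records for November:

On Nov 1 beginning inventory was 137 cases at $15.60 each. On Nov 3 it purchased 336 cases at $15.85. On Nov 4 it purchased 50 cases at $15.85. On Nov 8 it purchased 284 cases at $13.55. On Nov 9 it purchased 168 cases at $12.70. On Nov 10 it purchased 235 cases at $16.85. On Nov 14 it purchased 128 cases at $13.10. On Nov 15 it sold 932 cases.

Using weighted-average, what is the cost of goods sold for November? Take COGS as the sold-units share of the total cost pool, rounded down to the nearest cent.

Nov 15, sell 932: 932/1338 × $19,873.65 → $13,843.23
Ending inventory (cost pool remaining) = $6,030.42

COGS = $13,843.23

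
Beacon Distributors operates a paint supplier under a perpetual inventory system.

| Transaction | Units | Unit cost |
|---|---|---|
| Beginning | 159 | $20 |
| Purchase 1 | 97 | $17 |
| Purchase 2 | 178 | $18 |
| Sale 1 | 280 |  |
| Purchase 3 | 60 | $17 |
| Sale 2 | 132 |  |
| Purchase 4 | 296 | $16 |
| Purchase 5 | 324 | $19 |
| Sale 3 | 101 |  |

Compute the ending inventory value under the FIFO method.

Sale 1 (280) [FIFO — oldest first]: 159 @ $20 + 97 @ $17 + 24 @ $18 = $5,261
Sale 2 (132) [FIFO — oldest first]: 132 @ $18 = $2,376
Sale 3 (101) [FIFO — oldest first]: 22 @ $18 + 60 @ $17 + 19 @ $16 = $1,720
Total COGS = $5,261 + $2,376 + $1,720 = $9,357
Ending inventory: 277 @ $16 + 324 @ $19 = $10,588
Check: goods available $19,945 = COGS $9,357 + ending $10,588

Ending inventory = $10,588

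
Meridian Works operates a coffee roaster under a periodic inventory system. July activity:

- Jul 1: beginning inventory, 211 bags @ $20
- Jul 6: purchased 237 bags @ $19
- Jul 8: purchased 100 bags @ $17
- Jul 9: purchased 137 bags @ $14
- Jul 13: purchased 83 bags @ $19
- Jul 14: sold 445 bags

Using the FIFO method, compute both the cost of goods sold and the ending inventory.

Jul 14, 445 sold [FIFO — oldest first]: 211 @ $20 + 234 @ $19 = $8,666
Ending inventory: 3 @ $19 + 100 @ $17 + 137 @ $14 + 83 @ $19 = $5,252

COGS = $8,666; ending inventory = $5,252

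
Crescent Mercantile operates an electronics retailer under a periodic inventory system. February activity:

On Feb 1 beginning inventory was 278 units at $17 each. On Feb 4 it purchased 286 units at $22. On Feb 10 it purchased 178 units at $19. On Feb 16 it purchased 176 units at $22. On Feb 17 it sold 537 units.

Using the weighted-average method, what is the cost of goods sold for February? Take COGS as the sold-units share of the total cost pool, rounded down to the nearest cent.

COGS = $10,688.52

Feb 17, sell 537: 537/918 × $18,272.00 → $10,688.52
Ending inventory (cost pool remaining) = $7,583.48
Check: goods available $18,272.00 = COGS $10,688.52 + ending $7,583.48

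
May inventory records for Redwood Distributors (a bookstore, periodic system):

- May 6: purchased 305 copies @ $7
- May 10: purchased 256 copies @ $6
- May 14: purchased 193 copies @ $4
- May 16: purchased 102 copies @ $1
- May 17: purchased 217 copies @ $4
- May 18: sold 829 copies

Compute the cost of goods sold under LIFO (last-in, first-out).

May 18, 829 sold [LIFO — newest first]: 217 @ $4 + 102 @ $1 + 193 @ $4 + 256 @ $6 + 61 @ $7 = $3,705
Ending inventory: 244 @ $7 = $1,708

COGS = $3,705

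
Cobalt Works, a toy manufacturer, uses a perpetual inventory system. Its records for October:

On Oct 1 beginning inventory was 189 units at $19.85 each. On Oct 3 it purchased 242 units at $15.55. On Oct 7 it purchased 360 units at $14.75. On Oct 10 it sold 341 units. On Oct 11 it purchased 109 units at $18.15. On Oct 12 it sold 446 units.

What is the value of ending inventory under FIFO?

Ending inventory = $2,037.35

Oct 10, 341 sold [FIFO — oldest first]: 189 @ $19.85 + 152 @ $15.55 = $6,115.25
Oct 12, 446 sold [FIFO — oldest first]: 90 @ $15.55 + 356 @ $14.75 = $6,650.50
Total COGS = $6,115.25 + $6,650.50 = $12,765.75
Ending inventory: 4 @ $14.75 + 109 @ $18.15 = $2,037.35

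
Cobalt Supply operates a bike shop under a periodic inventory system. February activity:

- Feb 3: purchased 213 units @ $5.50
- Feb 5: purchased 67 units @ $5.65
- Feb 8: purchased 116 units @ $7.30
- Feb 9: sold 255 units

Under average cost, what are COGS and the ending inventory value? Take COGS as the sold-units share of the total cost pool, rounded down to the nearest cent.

Feb 9, sell 255: 255/396 × $2,396.85 → $1,543.42
Ending inventory (cost pool remaining) = $853.43

COGS = $1,543.42; ending inventory = $853.43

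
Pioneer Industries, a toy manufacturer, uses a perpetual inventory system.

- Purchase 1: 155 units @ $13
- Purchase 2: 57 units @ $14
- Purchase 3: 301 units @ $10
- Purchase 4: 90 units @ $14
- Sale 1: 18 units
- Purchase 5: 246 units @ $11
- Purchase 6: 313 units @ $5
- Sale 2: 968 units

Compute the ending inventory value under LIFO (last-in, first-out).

Sale 1 (18) [LIFO — newest first]: 18 @ $14 = $252
Sale 2 (968) [LIFO — newest first]: 313 @ $5 + 246 @ $11 + 72 @ $14 + 301 @ $10 + 36 @ $14 = $8,793
Total COGS = $252 + $8,793 = $9,045
Ending inventory: 155 @ $13 + 21 @ $14 = $2,309
Check: goods available $11,354 = COGS $9,045 + ending $2,309

Ending inventory = $2,309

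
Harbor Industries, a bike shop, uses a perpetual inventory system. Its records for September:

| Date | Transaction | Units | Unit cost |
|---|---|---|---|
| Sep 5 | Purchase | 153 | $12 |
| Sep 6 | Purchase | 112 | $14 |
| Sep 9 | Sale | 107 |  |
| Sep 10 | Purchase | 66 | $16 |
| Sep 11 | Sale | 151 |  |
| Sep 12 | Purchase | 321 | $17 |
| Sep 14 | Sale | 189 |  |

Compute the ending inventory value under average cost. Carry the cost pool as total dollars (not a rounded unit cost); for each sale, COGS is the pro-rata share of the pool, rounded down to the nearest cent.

Ending inventory = $3,362.51

After Sep 5: 153 on hand, pool $1,836.00 (≈ $12.0000 each)
After Sep 6: 265 on hand, pool $3,404.00 (≈ $12.8453 each)
Sep 9, sell 107: 107/265 × $3,404.00 → $1,374.44
After Sep 10: 224 on hand, pool $3,085.56 (≈ $13.7748 each)
Sep 11, sell 151: 151/224 × $3,085.56 → $2,079.99
After Sep 12: 394 on hand, pool $6,462.57 (≈ $16.4025 each)
Sep 14, sell 189: 189/394 × $6,462.57 → $3,100.06
Total COGS = $1,374.44 + $2,079.99 + $3,100.06 = $6,554.49
Ending inventory (cost pool remaining) = $3,362.51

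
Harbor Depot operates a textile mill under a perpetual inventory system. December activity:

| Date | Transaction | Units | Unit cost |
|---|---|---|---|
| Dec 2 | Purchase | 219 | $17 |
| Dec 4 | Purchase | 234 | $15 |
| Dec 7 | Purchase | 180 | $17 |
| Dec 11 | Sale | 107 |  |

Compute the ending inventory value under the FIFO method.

Ending inventory = $8,474

Dec 11, 107 sold [FIFO — oldest first]: 107 @ $17 = $1,819
Ending inventory: 112 @ $17 + 234 @ $15 + 180 @ $17 = $8,474
Check: goods available $10,293 = COGS $1,819 + ending $8,474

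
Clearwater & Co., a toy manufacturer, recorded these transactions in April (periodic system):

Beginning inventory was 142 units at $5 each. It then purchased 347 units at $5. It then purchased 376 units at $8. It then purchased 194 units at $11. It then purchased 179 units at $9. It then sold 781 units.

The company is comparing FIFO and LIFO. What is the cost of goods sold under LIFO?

COGS = $6,913

FIFO COGS: 142 @ $5 + 347 @ $5 + 292 @ $8 = $4,781
LIFO COGS: 179 @ $9 + 194 @ $11 + 376 @ $8 + 32 @ $5 = $6,913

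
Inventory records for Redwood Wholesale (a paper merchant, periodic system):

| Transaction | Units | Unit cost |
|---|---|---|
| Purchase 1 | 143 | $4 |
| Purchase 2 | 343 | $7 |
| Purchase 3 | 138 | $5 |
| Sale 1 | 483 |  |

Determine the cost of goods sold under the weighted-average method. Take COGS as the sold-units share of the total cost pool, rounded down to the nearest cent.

COGS = $2,835.30

Sale 1, sell 483: 483/624 × $3,663.00 → $2,835.30
Ending inventory (cost pool remaining) = $827.70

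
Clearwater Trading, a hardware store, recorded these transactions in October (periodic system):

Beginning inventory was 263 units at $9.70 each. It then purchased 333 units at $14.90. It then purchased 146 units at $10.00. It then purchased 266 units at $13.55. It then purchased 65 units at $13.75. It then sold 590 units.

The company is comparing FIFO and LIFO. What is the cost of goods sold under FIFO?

COGS = $7,423.40

FIFO COGS: 263 @ $9.70 + 327 @ $14.90 = $7,423.40
LIFO COGS: 65 @ $13.75 + 266 @ $13.55 + 146 @ $10.00 + 113 @ $14.90 = $7,641.75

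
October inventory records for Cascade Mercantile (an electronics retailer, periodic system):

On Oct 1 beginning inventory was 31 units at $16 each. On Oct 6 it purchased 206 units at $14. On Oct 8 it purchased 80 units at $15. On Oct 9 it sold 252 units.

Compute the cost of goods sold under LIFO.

Oct 9, 252 sold [LIFO — newest first]: 80 @ $15 + 172 @ $14 = $3,608
Ending inventory: 31 @ $16 + 34 @ $14 = $972

COGS = $3,608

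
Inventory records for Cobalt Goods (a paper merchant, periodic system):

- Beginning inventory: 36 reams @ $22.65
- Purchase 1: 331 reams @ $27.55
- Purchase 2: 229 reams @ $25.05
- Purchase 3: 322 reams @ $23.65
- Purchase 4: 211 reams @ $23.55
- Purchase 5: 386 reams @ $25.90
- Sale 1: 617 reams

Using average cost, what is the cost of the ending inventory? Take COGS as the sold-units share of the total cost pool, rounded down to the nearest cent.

Ending inventory = $22,673.85

Sale 1, sell 617: 617/1515 × $38,252.65 → $15,578.80
Ending inventory (cost pool remaining) = $22,673.85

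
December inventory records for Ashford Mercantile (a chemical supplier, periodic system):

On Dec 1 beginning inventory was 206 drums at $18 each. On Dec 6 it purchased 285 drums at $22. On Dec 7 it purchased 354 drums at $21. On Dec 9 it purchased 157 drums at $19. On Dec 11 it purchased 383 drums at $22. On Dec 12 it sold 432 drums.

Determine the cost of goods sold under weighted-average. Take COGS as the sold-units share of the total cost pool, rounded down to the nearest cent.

Dec 12, sell 432: 432/1385 × $28,821.00 → $8,989.65
Ending inventory (cost pool remaining) = $19,831.35

COGS = $8,989.65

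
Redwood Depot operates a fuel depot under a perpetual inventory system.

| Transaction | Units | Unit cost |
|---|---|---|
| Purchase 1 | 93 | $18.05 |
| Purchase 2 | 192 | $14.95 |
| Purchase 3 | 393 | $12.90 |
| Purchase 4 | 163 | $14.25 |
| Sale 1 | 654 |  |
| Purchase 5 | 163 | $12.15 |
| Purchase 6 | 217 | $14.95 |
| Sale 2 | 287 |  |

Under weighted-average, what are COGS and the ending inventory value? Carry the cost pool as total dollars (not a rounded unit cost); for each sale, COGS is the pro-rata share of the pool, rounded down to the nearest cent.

COGS = $13,274.81; ending inventory = $3,891.29

After Purchase 1: 93 on hand, pool $1,678.65 (≈ $18.0500 each)
After Purchase 2: 285 on hand, pool $4,549.05 (≈ $15.9616 each)
After Purchase 3: 678 on hand, pool $9,618.75 (≈ $14.1869 each)
After Purchase 4: 841 on hand, pool $11,941.50 (≈ $14.1992 each)
Sale 1, sell 654: 654/841 × $11,941.50 → $9,286.25
After Purchase 5: 350 on hand, pool $4,635.70 (≈ $13.2449 each)
After Purchase 6: 567 on hand, pool $7,879.85 (≈ $13.8974 each)
Sale 2, sell 287: 287/567 × $7,879.85 → $3,988.56
Total COGS = $9,286.25 + $3,988.56 = $13,274.81
Ending inventory (cost pool remaining) = $3,891.29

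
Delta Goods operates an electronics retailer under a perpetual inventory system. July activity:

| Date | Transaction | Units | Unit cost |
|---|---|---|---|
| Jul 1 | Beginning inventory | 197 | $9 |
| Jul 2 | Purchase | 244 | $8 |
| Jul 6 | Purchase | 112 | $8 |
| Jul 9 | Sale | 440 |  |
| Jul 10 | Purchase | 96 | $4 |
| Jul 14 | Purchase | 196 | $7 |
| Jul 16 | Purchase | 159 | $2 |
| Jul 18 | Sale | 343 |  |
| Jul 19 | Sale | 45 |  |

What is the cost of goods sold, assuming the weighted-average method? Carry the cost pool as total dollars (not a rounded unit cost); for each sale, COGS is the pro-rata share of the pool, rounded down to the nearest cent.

After Jul 1: 197 on hand, pool $1,773.00 (≈ $9.0000 each)
After Jul 2: 441 on hand, pool $3,725.00 (≈ $8.4467 each)
After Jul 6: 553 on hand, pool $4,621.00 (≈ $8.3562 each)
Jul 9, sell 440: 440/553 × $4,621.00 → $3,676.74
After Jul 10: 209 on hand, pool $1,328.26 (≈ $6.3553 each)
After Jul 14: 405 on hand, pool $2,700.26 (≈ $6.6673 each)
After Jul 16: 564 on hand, pool $3,018.26 (≈ $5.3515 each)
Jul 18, sell 343: 343/564 × $3,018.26 → $1,835.57
Jul 19, sell 45: 45/221 × $1,182.69 → $240.81
Total COGS = $3,676.74 + $1,835.57 + $240.81 = $5,753.12
Ending inventory (cost pool remaining) = $941.88

COGS = $5,753.12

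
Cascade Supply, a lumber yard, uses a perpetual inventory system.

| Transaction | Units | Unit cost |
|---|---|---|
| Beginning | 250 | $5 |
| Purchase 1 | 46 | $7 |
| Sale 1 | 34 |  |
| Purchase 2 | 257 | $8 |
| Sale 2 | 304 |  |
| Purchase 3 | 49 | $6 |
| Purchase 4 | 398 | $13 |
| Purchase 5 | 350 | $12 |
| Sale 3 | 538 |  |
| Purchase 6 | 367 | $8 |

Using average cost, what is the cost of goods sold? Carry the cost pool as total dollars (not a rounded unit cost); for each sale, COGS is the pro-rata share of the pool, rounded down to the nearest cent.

After Beginning: 250 on hand, pool $1,250.00 (≈ $5.0000 each)
After Purchase 1: 296 on hand, pool $1,572.00 (≈ $5.3108 each)
Sale 1, sell 34: 34/296 × $1,572.00 → $180.56
After Purchase 2: 519 on hand, pool $3,447.44 (≈ $6.6425 each)
Sale 2, sell 304: 304/519 × $3,447.44 → $2,019.30
After Purchase 3: 264 on hand, pool $1,722.14 (≈ $6.5233 each)
After Purchase 4: 662 on hand, pool $6,896.14 (≈ $10.4171 each)
After Purchase 5: 1012 on hand, pool $11,096.14 (≈ $10.9646 each)
Sale 3, sell 538: 538/1012 × $11,096.14 → $5,898.93
After Purchase 6: 841 on hand, pool $8,133.21 (≈ $9.6709 each)
Total COGS = $180.56 + $2,019.30 + $5,898.93 = $8,098.79
Ending inventory (cost pool remaining) = $8,133.21
Check: goods available $16,232.00 = COGS $8,098.79 + ending $8,133.21

COGS = $8,098.79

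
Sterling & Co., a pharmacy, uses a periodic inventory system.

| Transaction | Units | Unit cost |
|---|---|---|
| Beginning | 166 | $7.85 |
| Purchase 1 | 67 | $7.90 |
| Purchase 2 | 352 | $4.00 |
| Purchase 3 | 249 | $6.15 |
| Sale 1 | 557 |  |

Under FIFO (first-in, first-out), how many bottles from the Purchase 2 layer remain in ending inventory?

28

Sale 1 (557) [FIFO — oldest first]: 166 @ $7.85 + 67 @ $7.90 + 324 @ $4.00 = $3,128.40
Ending inventory: 28 @ $4.00 + 249 @ $6.15 = $1,643.35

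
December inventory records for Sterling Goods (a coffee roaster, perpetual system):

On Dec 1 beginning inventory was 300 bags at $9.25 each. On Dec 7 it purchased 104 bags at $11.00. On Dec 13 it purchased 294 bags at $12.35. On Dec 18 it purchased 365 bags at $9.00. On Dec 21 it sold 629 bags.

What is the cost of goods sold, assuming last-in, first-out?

COGS = $6,545.40

Dec 21, 629 sold [LIFO — newest first]: 365 @ $9.00 + 264 @ $12.35 = $6,545.40
Ending inventory: 300 @ $9.25 + 104 @ $11.00 + 30 @ $12.35 = $4,289.50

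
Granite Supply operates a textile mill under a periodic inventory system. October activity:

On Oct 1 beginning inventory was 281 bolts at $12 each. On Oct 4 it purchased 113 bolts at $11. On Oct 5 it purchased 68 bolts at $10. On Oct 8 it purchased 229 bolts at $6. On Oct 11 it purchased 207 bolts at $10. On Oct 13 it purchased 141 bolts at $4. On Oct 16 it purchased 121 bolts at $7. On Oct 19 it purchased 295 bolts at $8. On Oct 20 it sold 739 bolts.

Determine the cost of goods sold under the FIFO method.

Oct 20, 739 sold [FIFO — oldest first]: 281 @ $12 + 113 @ $11 + 68 @ $10 + 229 @ $6 + 48 @ $10 = $7,149
Ending inventory: 159 @ $10 + 141 @ $4 + 121 @ $7 + 295 @ $8 = $5,361
Check: goods available $12,510 = COGS $7,149 + ending $5,361

COGS = $7,149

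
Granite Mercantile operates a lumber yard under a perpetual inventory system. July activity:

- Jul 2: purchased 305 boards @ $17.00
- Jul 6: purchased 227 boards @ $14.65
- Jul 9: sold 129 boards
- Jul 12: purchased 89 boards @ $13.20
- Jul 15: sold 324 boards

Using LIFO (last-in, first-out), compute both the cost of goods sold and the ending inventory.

Jul 9, 129 sold [LIFO — newest first]: 129 @ $14.65 = $1,889.85
Jul 15, 324 sold [LIFO — newest first]: 89 @ $13.20 + 98 @ $14.65 + 137 @ $17.00 = $4,939.50
Total COGS = $1,889.85 + $4,939.50 = $6,829.35
Ending inventory: 168 @ $17.00 = $2,856.00

COGS = $6,829.35; ending inventory = $2,856.00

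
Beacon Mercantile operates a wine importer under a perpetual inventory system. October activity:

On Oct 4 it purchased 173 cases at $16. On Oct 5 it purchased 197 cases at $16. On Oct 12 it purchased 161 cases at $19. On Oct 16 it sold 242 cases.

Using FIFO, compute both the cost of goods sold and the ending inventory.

Oct 16, 242 sold [FIFO — oldest first]: 173 @ $16 + 69 @ $16 = $3,872
Ending inventory: 128 @ $16 + 161 @ $19 = $5,107

COGS = $3,872; ending inventory = $5,107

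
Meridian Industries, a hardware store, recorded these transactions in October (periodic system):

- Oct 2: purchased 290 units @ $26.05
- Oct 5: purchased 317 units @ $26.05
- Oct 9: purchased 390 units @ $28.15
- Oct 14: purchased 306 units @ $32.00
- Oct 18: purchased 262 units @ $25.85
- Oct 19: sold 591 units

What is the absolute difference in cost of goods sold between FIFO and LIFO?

FIFO COGS: 290 @ $26.05 + 301 @ $26.05 = $15,395.55
LIFO COGS: 262 @ $25.85 + 306 @ $32.00 + 23 @ $28.15 = $17,212.15
Difference = |$15,395.55 − $17,212.15| = $1,816.60

$1,816.60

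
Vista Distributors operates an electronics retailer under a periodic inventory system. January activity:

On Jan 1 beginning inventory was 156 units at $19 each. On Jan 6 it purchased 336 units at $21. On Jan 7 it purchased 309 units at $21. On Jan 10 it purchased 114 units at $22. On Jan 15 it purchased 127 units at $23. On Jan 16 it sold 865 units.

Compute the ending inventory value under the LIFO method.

Ending inventory = $3,405

Jan 16, 865 sold [LIFO — newest first]: 127 @ $23 + 114 @ $22 + 309 @ $21 + 315 @ $21 = $18,533
Ending inventory: 156 @ $19 + 21 @ $21 = $3,405
Check: goods available $21,938 = COGS $18,533 + ending $3,405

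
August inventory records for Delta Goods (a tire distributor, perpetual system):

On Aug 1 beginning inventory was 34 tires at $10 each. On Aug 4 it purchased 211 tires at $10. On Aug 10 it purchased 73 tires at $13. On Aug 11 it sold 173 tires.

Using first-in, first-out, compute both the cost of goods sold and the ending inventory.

COGS = $1,730; ending inventory = $1,669

Aug 11, 173 sold [FIFO — oldest first]: 34 @ $10 + 139 @ $10 = $1,730
Ending inventory: 72 @ $10 + 73 @ $13 = $1,669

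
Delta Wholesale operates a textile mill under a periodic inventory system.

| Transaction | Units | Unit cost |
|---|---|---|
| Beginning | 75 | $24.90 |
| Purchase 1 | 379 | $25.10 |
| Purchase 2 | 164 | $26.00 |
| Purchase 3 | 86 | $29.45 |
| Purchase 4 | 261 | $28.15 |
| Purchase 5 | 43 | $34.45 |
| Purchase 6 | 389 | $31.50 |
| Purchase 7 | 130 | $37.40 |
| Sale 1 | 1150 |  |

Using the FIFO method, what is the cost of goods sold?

Sale 1 (1150) [FIFO — oldest first]: 75 @ $24.90 + 379 @ $25.10 + 164 @ $26.00 + 86 @ $29.45 + 261 @ $28.15 + 43 @ $34.45 + 142 @ $31.50 = $31,478.60
Ending inventory: 247 @ $31.50 + 130 @ $37.40 = $12,642.50

COGS = $31,478.60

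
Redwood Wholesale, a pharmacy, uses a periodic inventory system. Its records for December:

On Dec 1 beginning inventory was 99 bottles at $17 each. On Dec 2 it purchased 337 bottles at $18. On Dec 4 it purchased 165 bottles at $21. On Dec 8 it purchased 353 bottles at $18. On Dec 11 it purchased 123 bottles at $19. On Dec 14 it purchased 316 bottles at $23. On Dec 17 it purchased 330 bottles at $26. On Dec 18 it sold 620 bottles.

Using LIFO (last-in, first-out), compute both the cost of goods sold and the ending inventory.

COGS = $15,250; ending inventory = $20,503

Dec 18, 620 sold [LIFO — newest first]: 330 @ $26 + 290 @ $23 = $15,250
Ending inventory: 99 @ $17 + 337 @ $18 + 165 @ $21 + 353 @ $18 + 123 @ $19 + 26 @ $23 = $20,503
Check: goods available $35,753 = COGS $15,250 + ending $20,503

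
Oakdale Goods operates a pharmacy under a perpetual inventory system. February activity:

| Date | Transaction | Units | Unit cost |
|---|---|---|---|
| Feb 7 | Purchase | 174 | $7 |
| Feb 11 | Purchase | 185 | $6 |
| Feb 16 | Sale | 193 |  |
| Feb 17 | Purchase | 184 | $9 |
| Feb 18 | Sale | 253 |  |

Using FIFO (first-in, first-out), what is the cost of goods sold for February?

Feb 16, 193 sold [FIFO — oldest first]: 174 @ $7 + 19 @ $6 = $1,332
Feb 18, 253 sold [FIFO — oldest first]: 166 @ $6 + 87 @ $9 = $1,779
Total COGS = $1,332 + $1,779 = $3,111
Ending inventory: 97 @ $9 = $873
Check: goods available $3,984 = COGS $3,111 + ending $873

COGS = $3,111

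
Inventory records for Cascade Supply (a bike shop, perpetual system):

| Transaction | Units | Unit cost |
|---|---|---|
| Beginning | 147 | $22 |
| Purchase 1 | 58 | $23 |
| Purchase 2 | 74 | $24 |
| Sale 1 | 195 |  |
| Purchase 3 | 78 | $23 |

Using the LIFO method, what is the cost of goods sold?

Sale 1 (195) [LIFO — newest first]: 74 @ $24 + 58 @ $23 + 63 @ $22 = $4,496
Ending inventory: 84 @ $22 + 78 @ $23 = $3,642

COGS = $4,496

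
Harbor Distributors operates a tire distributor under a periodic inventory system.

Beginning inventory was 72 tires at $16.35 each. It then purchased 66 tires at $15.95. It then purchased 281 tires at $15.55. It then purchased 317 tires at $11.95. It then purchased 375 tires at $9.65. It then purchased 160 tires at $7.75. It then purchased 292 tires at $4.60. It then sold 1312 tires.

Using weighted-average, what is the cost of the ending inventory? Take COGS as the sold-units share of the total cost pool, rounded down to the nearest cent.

Ending inventory = $2,664.10

Sale 1, sell 1312: 1312/1563 × $16,589.55 → $13,925.45
Ending inventory (cost pool remaining) = $2,664.10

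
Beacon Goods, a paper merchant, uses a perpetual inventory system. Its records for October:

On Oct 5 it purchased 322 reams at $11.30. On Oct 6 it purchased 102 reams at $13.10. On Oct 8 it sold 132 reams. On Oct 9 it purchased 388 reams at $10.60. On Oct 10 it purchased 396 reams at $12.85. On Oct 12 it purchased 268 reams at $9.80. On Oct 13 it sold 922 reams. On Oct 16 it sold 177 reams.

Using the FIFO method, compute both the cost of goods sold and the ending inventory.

COGS = $14,401.60; ending inventory = $2,401.00

Oct 8, 132 sold [FIFO — oldest first]: 132 @ $11.30 = $1,491.60
Oct 13, 922 sold [FIFO — oldest first]: 190 @ $11.30 + 102 @ $13.10 + 388 @ $10.60 + 242 @ $12.85 = $10,705.70
Oct 16, 177 sold [FIFO — oldest first]: 154 @ $12.85 + 23 @ $9.80 = $2,204.30
Total COGS = $1,491.60 + $10,705.70 + $2,204.30 = $14,401.60
Ending inventory: 245 @ $9.80 = $2,401.00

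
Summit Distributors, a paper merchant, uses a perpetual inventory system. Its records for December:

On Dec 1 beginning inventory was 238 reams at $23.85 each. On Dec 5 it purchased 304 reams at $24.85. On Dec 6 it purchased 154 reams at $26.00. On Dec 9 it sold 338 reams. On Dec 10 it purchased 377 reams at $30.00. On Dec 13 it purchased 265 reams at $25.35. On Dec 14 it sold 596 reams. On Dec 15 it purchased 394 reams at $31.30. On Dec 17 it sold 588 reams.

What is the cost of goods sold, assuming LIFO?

Dec 9, 338 sold [LIFO — newest first]: 154 @ $26.00 + 184 @ $24.85 = $8,576.40
Dec 14, 596 sold [LIFO — newest first]: 265 @ $25.35 + 331 @ $30.00 = $16,647.75
Dec 17, 588 sold [LIFO — newest first]: 394 @ $31.30 + 46 @ $30.00 + 120 @ $24.85 + 28 @ $23.85 = $17,362.00
Total COGS = $8,576.40 + $16,647.75 + $17,362.00 = $42,586.15
Ending inventory: 210 @ $23.85 = $5,008.50

COGS = $42,586.15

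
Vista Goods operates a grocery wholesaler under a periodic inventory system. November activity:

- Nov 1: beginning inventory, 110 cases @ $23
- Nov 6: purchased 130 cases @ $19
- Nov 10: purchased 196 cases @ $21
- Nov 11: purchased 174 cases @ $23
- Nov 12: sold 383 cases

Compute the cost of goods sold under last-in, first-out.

Nov 12, 383 sold [LIFO — newest first]: 174 @ $23 + 196 @ $21 + 13 @ $19 = $8,365
Ending inventory: 110 @ $23 + 117 @ $19 = $4,753

COGS = $8,365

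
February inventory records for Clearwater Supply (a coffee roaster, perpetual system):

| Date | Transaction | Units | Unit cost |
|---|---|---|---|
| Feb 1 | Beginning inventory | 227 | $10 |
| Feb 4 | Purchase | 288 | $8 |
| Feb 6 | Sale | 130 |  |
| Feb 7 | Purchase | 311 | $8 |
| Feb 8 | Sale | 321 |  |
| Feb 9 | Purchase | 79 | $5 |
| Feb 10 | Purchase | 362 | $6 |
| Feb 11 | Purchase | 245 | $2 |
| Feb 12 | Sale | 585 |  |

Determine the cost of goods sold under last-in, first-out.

Feb 6, 130 sold [LIFO — newest first]: 130 @ $8 = $1,040
Feb 8, 321 sold [LIFO — newest first]: 311 @ $8 + 10 @ $8 = $2,568
Feb 12, 585 sold [LIFO — newest first]: 245 @ $2 + 340 @ $6 = $2,530
Total COGS = $1,040 + $2,568 + $2,530 = $6,138
Ending inventory: 227 @ $10 + 148 @ $8 + 79 @ $5 + 22 @ $6 = $3,981

COGS = $6,138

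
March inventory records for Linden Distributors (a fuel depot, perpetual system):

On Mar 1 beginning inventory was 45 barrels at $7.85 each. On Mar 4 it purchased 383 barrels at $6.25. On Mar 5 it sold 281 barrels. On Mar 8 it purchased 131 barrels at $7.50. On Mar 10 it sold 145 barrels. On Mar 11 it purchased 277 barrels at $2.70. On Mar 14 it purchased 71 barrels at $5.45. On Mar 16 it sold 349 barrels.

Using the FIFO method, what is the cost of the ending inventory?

Mar 5, 281 sold [FIFO — oldest first]: 45 @ $7.85 + 236 @ $6.25 = $1,828.25
Mar 10, 145 sold [FIFO — oldest first]: 145 @ $6.25 = $906.25
Mar 16, 349 sold [FIFO — oldest first]: 2 @ $6.25 + 131 @ $7.50 + 216 @ $2.70 = $1,578.20
Total COGS = $1,828.25 + $906.25 + $1,578.20 = $4,312.70
Ending inventory: 61 @ $2.70 + 71 @ $5.45 = $551.65
Check: goods available $4,864.35 = COGS $4,312.70 + ending $551.65

Ending inventory = $551.65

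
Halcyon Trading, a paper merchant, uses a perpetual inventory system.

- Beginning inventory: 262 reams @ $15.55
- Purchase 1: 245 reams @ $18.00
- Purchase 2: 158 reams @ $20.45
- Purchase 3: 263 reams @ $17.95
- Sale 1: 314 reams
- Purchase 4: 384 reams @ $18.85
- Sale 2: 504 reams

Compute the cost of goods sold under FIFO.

Sale 1 (314) [FIFO — oldest first]: 262 @ $15.55 + 52 @ $18.00 = $5,010.10
Sale 2 (504) [FIFO — oldest first]: 193 @ $18.00 + 158 @ $20.45 + 153 @ $17.95 = $9,451.45
Total COGS = $5,010.10 + $9,451.45 = $14,461.55
Ending inventory: 110 @ $17.95 + 384 @ $18.85 = $9,212.90
Check: goods available $23,674.45 = COGS $14,461.55 + ending $9,212.90

COGS = $14,461.55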